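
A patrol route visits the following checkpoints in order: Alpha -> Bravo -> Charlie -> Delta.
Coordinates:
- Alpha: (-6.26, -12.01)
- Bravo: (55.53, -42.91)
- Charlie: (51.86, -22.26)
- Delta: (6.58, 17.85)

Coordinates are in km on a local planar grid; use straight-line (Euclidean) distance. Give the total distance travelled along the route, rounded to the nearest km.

Leg distances:
Alpha→Bravo: 69.1 km  (cumulative 69.1 km)
Bravo→Charlie: 21.0 km  (cumulative 90.1 km)
Charlie→Delta: 60.5 km  (cumulative 150.5 km)
Total route length ≈ 151 km.

151 km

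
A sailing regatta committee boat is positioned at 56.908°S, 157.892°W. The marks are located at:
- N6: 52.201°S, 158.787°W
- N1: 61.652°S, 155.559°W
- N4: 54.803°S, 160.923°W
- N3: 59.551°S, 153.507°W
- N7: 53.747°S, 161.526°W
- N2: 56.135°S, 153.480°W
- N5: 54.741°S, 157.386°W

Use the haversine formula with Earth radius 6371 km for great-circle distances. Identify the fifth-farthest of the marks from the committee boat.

N4

Distance to each, sorted:
N1: 543.8 km
N6: 526.6 km
N7: 419.9 km
N3: 390.1 km
N4: 300.9 km
N2: 283.9 km
N5: 243.0 km
The fifth-farthest is N4 at 300.9 km.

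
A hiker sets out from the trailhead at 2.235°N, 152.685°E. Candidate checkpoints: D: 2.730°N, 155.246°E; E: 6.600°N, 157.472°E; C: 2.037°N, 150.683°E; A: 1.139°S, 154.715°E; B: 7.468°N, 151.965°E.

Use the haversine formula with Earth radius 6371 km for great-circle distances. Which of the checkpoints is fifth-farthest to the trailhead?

C

Distances from the trailhead (2.235°N, 152.685°E):
E: 719.1 km
B: 587.3 km
A: 437.8 km
D: 289.8 km
C: 223.5 km
The fifth-farthest is C at 223.5 km.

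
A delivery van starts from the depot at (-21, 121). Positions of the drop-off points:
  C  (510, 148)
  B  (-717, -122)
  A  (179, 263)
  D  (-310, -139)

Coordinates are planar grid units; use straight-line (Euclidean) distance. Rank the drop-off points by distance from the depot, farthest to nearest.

B, C, D, A

Computing each straight-line distance from (-21, 121):
B (-717, -122): 737.2
C (510, 148): 531.7
D (-310, -139): 388.7
A (179, 263): 245.3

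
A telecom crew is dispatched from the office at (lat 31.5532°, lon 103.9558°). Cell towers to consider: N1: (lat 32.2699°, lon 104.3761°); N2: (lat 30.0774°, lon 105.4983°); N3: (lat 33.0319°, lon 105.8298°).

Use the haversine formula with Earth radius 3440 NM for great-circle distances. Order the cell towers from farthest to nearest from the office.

N3, N2, N1

Distance from the office at (lat 31.5532°, lon 103.9558°) to each:
N3 (lat 33.0319°, lon 105.8298°): 130.1 NM
N2 (lat 30.0774°, lon 105.4983°): 119.1 NM
N1 (lat 32.2699°, lon 104.3761°): 48.1 NM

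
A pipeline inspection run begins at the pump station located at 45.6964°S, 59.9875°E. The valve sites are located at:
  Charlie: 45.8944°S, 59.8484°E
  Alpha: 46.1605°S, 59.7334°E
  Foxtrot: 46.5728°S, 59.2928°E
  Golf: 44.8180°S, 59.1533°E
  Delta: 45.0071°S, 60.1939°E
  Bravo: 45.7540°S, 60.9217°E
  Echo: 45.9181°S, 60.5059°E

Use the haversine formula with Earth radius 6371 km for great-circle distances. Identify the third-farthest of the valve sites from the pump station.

Distance to each, sorted:
Golf: 117.5 km
Foxtrot: 111.2 km
Delta: 78.3 km
Bravo: 72.8 km
Alpha: 55.2 km
Echo: 47.1 km
Charlie: 24.5 km
The third-farthest is Delta at 78.3 km.

Delta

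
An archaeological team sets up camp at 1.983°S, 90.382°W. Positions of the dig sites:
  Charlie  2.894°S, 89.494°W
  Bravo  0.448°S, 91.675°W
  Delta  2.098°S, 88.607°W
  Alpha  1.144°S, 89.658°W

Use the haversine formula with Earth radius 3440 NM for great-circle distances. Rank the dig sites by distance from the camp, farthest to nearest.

Bravo, Delta, Charlie, Alpha

Computing each great-circle distance from 1.983°S, 90.382°W:
Bravo 0.448°S, 91.675°W: 120.5 NM
Delta 2.098°S, 88.607°W: 106.7 NM
Charlie 2.894°S, 89.494°W: 76.3 NM
Alpha 1.144°S, 89.658°W: 66.5 NM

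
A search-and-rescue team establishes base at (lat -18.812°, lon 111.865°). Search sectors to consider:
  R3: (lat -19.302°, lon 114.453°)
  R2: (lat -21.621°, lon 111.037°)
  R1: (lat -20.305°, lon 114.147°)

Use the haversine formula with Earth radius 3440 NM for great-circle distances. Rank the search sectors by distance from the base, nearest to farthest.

R3, R1, R2

Computing each great-circle distance from (lat -18.812°, lon 111.865°):
R3 (lat -19.302°, lon 114.453°): 149.8 NM
R1 (lat -20.305°, lon 114.147°): 157.2 NM
R2 (lat -21.621°, lon 111.037°): 175.0 NM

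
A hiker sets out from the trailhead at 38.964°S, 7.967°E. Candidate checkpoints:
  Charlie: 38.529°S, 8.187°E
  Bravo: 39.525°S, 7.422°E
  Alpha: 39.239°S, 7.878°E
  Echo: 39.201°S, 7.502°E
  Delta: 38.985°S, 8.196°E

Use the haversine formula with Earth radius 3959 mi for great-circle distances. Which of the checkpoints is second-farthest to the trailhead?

Charlie

Distances from the trailhead (38.964°S, 7.967°E):
Bravo: 48.5 mi
Charlie: 32.3 mi
Echo: 29.8 mi
Alpha: 19.6 mi
Delta: 12.4 mi
The second-farthest is Charlie at 32.3 mi.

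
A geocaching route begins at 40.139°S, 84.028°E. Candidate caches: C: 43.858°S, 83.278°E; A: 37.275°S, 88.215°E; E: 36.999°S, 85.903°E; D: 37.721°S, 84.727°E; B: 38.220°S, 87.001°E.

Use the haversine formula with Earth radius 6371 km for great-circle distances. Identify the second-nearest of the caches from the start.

Distance to each, sorted:
D: 275.6 km
B: 333.4 km
E: 385.3 km
C: 418.1 km
A: 483.0 km
The second-nearest is B at 333.4 km.

B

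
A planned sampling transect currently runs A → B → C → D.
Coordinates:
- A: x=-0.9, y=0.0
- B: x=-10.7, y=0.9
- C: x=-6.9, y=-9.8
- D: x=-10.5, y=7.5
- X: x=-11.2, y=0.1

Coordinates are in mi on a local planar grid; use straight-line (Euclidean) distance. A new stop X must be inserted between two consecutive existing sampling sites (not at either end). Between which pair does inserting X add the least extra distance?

Added distance for inserting X between each consecutive pair:
A–B: 1.4 mi
B–C: 0.4 mi
C–D: 0.6 mi
Smallest added distance is 0.4 mi, inserting between B and C.

between B and C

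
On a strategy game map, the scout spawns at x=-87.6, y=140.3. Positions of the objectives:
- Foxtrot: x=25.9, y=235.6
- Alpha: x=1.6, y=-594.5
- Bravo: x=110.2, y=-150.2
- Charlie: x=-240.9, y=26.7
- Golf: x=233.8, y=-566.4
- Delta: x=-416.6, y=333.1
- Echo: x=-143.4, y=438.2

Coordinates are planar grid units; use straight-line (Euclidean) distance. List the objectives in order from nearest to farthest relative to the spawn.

Foxtrot, Charlie, Echo, Bravo, Delta, Alpha, Golf

Distances from the spawn:
Foxtrot x=25.9, y=235.6: 148.2
Charlie x=-240.9, y=26.7: 190.8
Echo x=-143.4, y=438.2: 303.1
Bravo x=110.2, y=-150.2: 351.4
Delta x=-416.6, y=333.1: 381.3
Alpha x=1.6, y=-594.5: 740.2
Golf x=233.8, y=-566.4: 776.4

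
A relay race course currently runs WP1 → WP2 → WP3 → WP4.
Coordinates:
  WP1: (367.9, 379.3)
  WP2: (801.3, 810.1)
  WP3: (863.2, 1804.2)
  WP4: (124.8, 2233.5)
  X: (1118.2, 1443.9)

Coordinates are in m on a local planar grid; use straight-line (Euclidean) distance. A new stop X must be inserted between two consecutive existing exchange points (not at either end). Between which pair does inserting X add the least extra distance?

between WP2 and WP3

Added distance for inserting X between each consecutive pair:
WP1–WP2: 1400.0 m
WP2–WP3: 154.0 m
WP3–WP4: 856.3 m
Smallest added distance is 154.0 m, inserting between WP2 and WP3.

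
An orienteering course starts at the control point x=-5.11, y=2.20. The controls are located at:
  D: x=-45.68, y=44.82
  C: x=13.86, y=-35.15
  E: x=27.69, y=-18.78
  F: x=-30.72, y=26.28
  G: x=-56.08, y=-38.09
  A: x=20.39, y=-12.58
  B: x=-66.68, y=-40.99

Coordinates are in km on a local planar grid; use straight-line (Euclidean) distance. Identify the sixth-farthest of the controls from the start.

Distances from the start (x=-5.11, y=2.20):
B: 75.2 km
G: 65.0 km
D: 58.8 km
C: 41.9 km
E: 38.9 km
F: 35.2 km
A: 29.5 km
The sixth-farthest is F at 35.2 km.

F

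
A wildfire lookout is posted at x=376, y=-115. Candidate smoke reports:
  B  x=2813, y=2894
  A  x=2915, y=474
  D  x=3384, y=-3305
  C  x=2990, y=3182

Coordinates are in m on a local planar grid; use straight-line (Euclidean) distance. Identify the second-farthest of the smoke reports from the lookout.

C

Distances from the lookout (x=376, y=-115):
D: 4384.5 m
C: 4207.5 m
B: 3872.1 m
A: 2606.4 m
The second-farthest is C at 4207.5 m.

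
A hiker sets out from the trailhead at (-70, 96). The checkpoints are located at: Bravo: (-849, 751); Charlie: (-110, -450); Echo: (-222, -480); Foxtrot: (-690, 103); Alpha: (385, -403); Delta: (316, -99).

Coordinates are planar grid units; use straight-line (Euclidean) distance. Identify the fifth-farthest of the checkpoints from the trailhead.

Charlie

Distances from the trailhead ((-70, 96)):
Bravo: 1017.8
Alpha: 675.3
Foxtrot: 620.0
Echo: 595.7
Charlie: 547.5
Delta: 432.5
The fifth-farthest is Charlie at 547.5.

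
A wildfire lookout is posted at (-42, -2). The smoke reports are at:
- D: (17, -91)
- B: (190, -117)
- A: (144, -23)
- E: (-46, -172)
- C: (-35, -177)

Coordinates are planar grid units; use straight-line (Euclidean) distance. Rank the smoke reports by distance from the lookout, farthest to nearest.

Computing each straight-line distance from (-42, -2):
B (190, -117): 258.9
A (144, -23): 187.2
C (-35, -177): 175.1
E (-46, -172): 170.0
D (17, -91): 106.8

B, A, C, E, D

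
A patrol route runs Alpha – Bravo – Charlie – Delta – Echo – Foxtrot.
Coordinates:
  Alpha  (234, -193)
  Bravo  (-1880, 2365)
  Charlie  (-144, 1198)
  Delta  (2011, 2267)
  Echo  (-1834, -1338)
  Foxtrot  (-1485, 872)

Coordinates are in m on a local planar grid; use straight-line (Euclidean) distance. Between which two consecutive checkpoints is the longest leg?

Delta–Echo

Leg distances:
Alpha→Bravo: 3318.5 m
Bravo→Charlie: 2091.8 m
Charlie→Delta: 2405.6 m
Delta→Echo: 5270.7 m
Echo→Foxtrot: 2237.4 m
The longest leg is Delta–Echo at 5270.7 m.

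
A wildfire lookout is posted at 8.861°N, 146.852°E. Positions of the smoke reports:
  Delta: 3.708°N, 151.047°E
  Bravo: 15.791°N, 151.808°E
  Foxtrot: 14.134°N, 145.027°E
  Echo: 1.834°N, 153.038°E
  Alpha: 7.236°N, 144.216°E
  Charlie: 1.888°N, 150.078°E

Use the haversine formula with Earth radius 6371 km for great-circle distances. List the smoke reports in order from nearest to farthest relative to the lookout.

Distance from the lookout at 8.861°N, 146.852°E to each:
Alpha 7.236°N, 144.216°E: 341.9 km
Foxtrot 14.134°N, 145.027°E: 619.1 km
Delta 3.708°N, 151.047°E: 737.0 km
Charlie 1.888°N, 150.078°E: 853.6 km
Bravo 15.791°N, 151.808°E: 939.8 km
Echo 1.834°N, 153.038°E: 1038.7 km

Alpha, Foxtrot, Delta, Charlie, Bravo, Echo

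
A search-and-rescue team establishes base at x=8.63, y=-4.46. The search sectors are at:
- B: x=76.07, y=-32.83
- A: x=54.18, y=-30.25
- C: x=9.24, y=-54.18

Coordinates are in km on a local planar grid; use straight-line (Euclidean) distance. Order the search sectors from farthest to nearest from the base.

B, A, C

Distances from the base:
B x=76.07, y=-32.83: 73.2 km
A x=54.18, y=-30.25: 52.3 km
C x=9.24, y=-54.18: 49.7 km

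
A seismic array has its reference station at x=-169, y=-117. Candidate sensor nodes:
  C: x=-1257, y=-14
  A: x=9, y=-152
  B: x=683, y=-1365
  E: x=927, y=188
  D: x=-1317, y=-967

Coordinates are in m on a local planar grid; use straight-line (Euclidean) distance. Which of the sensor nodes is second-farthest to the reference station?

D

Distance to each, sorted:
B: 1511.1 m
D: 1428.4 m
E: 1137.6 m
C: 1092.9 m
A: 181.4 m
The second-farthest is D at 1428.4 m.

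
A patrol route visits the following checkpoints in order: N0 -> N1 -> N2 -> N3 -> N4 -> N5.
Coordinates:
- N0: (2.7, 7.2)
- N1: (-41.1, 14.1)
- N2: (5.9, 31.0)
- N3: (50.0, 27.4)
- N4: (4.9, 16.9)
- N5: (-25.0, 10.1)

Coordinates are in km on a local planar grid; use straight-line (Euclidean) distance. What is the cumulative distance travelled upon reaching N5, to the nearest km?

Leg distances:
N0→N1: 44.3 km  (cumulative 44.3 km)
N1→N2: 49.9 km  (cumulative 94.3 km)
N2→N3: 44.2 km  (cumulative 138.5 km)
N3→N4: 46.3 km  (cumulative 184.8 km)
N4→N5: 30.7 km  (cumulative 215.5 km)
Cumulative distance at N5 ≈ 216 km.

216 km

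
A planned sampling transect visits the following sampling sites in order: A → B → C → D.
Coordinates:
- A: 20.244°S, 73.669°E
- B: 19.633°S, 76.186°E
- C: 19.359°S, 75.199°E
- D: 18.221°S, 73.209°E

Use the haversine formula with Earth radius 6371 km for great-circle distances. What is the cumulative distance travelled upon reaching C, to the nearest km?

380 km

Leg distances:
A→B: 271.7 km  (cumulative 271.7 km)
B→C: 107.8 km  (cumulative 379.6 km)
Cumulative distance at C ≈ 380 km.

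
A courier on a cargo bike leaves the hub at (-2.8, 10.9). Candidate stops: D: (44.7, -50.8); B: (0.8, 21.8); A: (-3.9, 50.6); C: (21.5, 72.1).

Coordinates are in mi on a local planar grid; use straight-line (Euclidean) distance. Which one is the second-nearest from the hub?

Distance to each, sorted:
B: 11.5 mi
A: 39.7 mi
C: 65.8 mi
D: 77.9 mi
The second-nearest is A at 39.7 mi.

A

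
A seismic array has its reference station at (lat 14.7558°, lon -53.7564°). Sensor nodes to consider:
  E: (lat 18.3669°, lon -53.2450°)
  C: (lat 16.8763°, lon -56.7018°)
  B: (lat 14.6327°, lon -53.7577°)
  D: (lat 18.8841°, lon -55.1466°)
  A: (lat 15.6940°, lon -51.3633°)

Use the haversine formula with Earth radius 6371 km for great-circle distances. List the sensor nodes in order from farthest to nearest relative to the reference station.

Distances from the reference station:
D (lat 18.8841°, lon -55.1466°): 482.3 km
E (lat 18.3669°, lon -53.2450°): 405.2 km
C (lat 16.8763°, lon -56.7018°): 393.5 km
A (lat 15.6940°, lon -51.3633°): 277.1 km
B (lat 14.6327°, lon -53.7577°): 13.7 km

D, E, C, A, B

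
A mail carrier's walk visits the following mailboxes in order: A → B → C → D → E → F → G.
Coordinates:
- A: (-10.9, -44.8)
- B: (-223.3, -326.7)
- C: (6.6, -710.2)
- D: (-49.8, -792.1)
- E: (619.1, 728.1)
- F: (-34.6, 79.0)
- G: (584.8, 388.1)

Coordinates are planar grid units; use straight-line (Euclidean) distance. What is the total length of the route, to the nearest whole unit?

Leg distances:
A→B: 353.0  (cumulative 353.0)
B→C: 447.1  (cumulative 800.1)
C→D: 99.4  (cumulative 899.5)
D→E: 1660.9  (cumulative 2560.4)
E→F: 921.2  (cumulative 3481.6)
F→G: 692.2  (cumulative 4173.9)
Total route length ≈ 4174.

4174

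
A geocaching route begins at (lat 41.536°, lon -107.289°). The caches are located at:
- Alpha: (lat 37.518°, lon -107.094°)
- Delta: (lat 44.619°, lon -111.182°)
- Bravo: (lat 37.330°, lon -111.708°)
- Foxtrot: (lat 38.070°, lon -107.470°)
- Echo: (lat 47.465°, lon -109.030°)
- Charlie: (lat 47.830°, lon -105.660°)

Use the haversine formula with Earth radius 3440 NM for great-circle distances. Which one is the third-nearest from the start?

Delta

Distances from the start ((lat 41.536°, lon -107.289°)):
Foxtrot: 208.3 NM
Alpha: 241.4 NM
Delta: 251.8 NM
Bravo: 325.1 NM
Echo: 363.7 NM
Charlie: 384.2 NM
The third-nearest is Delta at 251.8 NM.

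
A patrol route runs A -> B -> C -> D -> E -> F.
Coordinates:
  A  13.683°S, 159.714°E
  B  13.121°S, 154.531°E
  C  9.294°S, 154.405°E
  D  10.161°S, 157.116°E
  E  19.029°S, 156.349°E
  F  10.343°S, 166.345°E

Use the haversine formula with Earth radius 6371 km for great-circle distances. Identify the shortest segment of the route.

Leg distances:
A→B: 564.1 km
B→C: 425.8 km
C→D: 312.4 km
D→E: 989.5 km
E→F: 1444.3 km
The shortest leg is C–D at 312.4 km.

C–D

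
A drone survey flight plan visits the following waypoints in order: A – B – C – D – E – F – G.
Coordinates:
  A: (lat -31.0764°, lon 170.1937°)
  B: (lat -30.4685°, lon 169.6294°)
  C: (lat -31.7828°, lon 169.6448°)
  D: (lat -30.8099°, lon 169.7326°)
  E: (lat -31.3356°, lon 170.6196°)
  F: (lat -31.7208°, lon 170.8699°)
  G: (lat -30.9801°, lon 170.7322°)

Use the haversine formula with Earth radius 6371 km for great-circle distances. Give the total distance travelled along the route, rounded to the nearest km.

576 km

Leg distances:
A→B: 86.5 km  (cumulative 86.5 km)
B→C: 146.2 km  (cumulative 232.6 km)
C→D: 108.5 km  (cumulative 341.1 km)
D→E: 102.7 km  (cumulative 443.8 km)
E→F: 49.0 km  (cumulative 492.8 km)
F→G: 83.4 km  (cumulative 576.2 km)
Total route length ≈ 576 km.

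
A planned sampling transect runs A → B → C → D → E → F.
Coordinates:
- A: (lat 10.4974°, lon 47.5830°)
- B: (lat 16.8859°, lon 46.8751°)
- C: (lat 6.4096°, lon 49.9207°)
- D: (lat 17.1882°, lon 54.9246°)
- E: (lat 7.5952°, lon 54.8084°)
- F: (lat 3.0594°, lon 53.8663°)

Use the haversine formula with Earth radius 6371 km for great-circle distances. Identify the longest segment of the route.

Leg distances:
A→B: 714.5 km
B→C: 1211.1 km
C→D: 1316.1 km
D→E: 1066.8 km
E→F: 515.0 km
The longest leg is C–D at 1316.1 km.

C–D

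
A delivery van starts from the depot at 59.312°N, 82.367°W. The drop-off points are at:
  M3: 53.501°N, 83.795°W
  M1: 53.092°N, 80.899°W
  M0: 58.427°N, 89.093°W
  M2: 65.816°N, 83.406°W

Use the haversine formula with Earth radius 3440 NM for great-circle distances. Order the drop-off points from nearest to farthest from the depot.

Distance from the depot at 59.312°N, 82.367°W to each:
M0 58.427°N, 89.093°W: 215.3 NM
M3 53.501°N, 83.795°W: 352.1 NM
M1 53.092°N, 80.899°W: 376.6 NM
M2 65.816°N, 83.406°W: 391.5 NM

M0, M3, M1, M2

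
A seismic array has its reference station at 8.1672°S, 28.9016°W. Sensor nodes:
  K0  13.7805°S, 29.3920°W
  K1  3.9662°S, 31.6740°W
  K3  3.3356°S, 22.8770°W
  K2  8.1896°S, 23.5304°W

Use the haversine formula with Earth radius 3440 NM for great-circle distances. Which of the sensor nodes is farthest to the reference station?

K3

Distance to each, sorted:
K3: 462.2 NM
K0: 338.3 NM
K2: 319.2 NM
K1: 301.7 NM
The farthest is K3 at 462.2 NM.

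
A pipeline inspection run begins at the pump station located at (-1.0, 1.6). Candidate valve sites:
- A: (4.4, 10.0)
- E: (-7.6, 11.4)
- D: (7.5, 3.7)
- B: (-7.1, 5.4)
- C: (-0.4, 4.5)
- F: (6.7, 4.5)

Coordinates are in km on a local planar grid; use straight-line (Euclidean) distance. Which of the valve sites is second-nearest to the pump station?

B

Distances from the pump station ((-1.0, 1.6)):
C: 3.0 km
B: 7.2 km
F: 8.2 km
D: 8.8 km
A: 10.0 km
E: 11.8 km
The second-nearest is B at 7.2 km.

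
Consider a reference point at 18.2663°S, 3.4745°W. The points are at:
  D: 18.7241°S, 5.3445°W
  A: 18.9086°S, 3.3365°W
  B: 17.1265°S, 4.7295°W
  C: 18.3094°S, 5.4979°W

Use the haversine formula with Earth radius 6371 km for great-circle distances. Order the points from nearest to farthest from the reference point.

Distance from the reference point at 18.2663°S, 3.4745°W to each:
A 18.9086°S, 3.3365°W: 72.9 km
B 17.1265°S, 4.7295°W: 183.7 km
D 18.7241°S, 5.3445°W: 203.7 km
C 18.3094°S, 5.4979°W: 213.7 km

A, B, D, C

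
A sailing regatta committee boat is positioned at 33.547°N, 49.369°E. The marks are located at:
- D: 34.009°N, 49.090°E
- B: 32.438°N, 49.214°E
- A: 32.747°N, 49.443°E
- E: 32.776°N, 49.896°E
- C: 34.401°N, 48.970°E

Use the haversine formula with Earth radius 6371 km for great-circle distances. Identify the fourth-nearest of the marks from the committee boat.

Distances from the committee boat (33.547°N, 49.369°E):
D: 57.5 km
A: 89.2 km
E: 98.8 km
C: 101.8 km
B: 124.2 km
The fourth-nearest is C at 101.8 km.

C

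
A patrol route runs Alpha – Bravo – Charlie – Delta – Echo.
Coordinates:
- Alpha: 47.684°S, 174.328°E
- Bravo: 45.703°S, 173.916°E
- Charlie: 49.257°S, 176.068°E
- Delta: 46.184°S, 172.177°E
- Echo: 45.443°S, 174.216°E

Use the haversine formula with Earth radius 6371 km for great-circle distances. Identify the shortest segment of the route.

Leg distances:
Alpha→Bravo: 222.5 km
Bravo→Charlie: 427.0 km
Charlie→Delta: 448.7 km
Delta→Echo: 178.2 km
The shortest leg is Delta–Echo at 178.2 km.

Delta–Echo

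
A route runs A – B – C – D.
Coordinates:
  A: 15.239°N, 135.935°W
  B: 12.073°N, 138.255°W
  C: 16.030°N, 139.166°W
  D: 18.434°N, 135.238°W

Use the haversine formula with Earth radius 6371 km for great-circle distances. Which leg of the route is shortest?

A–B

Leg distances:
A→B: 432.2 km
B→C: 450.8 km
C→D: 495.4 km
The shortest leg is A–B at 432.2 km.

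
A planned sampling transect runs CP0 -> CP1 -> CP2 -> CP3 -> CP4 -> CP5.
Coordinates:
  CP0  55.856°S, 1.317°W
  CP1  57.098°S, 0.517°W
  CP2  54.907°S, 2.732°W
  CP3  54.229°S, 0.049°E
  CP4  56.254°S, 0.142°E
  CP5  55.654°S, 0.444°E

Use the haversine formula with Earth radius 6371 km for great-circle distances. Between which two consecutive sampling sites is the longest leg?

CP1–CP2

Leg distances:
CP0→CP1: 146.6 km
CP1→CP2: 279.8 km
CP2→CP3: 194.5 km
CP3→CP4: 225.2 km
CP4→CP5: 69.3 km
The longest leg is CP1–CP2 at 279.8 km.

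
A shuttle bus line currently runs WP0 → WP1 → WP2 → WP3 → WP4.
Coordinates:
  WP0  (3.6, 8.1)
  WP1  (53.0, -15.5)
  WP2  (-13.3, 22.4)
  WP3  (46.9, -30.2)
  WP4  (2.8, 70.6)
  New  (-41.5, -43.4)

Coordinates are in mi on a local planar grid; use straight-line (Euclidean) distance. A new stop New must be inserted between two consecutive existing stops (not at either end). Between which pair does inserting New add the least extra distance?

between WP2 and WP3

Added distance for inserting New between each consecutive pair:
WP0–WP1: 112.2 mi
WP1–WP2: 93.8 mi
WP2–WP3: 81.0 mi
WP3–WP4: 101.7 mi
Smallest added distance is 81.0 mi, inserting between WP2 and WP3.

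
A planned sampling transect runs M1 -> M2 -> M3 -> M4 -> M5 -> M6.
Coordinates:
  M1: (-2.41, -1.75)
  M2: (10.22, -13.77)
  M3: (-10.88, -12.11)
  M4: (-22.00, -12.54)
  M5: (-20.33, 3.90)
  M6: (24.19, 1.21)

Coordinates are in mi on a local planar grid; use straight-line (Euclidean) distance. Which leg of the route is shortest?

M3–M4

Leg distances:
M1→M2: 17.4 mi
M2→M3: 21.2 mi
M3→M4: 11.1 mi
M4→M5: 16.5 mi
M5→M6: 44.6 mi
The shortest leg is M3–M4 at 11.1 mi.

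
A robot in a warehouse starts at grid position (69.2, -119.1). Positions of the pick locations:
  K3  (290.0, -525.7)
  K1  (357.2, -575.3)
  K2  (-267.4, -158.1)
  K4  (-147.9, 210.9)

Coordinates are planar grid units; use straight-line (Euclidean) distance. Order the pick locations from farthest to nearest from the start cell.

Computing each straight-line distance from (69.2, -119.1):
K1 (357.2, -575.3): 539.5
K3 (290.0, -525.7): 462.7
K4 (-147.9, 210.9): 395.0
K2 (-267.4, -158.1): 338.9

K1, K3, K4, K2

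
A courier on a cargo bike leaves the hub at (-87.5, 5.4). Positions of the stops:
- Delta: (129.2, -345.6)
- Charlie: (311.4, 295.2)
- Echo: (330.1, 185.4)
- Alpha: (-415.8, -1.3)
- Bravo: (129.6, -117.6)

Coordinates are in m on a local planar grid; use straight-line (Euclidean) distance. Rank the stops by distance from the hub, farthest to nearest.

Charlie, Echo, Delta, Alpha, Bravo

Distances from the hub:
Charlie (311.4, 295.2): 493.1 m
Echo (330.1, 185.4): 454.7 m
Delta (129.2, -345.6): 412.5 m
Alpha (-415.8, -1.3): 328.4 m
Bravo (129.6, -117.6): 249.5 m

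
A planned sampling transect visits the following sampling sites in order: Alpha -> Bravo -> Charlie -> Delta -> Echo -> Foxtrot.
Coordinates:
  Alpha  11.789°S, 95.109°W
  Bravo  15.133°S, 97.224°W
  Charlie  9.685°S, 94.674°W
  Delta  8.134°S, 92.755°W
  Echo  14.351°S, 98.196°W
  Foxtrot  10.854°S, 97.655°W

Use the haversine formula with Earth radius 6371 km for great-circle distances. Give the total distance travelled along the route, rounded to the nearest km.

2679 km

Leg distances:
Alpha→Bravo: 436.5 km  (cumulative 436.5 km)
Bravo→Charlie: 666.0 km  (cumulative 1102.6 km)
Charlie→Delta: 272.4 km  (cumulative 1374.9 km)
Delta→Echo: 910.8 km  (cumulative 2285.8 km)
Echo→Foxtrot: 393.3 km  (cumulative 2679.0 km)
Total route length ≈ 2679 km.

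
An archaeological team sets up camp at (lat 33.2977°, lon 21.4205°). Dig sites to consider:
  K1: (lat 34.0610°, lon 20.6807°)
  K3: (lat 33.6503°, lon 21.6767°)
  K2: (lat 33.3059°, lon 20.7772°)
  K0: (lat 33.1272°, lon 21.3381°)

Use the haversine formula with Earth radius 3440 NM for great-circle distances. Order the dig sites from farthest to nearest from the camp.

Distance from the camp at (lat 33.2977°, lon 21.4205°) to each:
K1 (lat 34.0610°, lon 20.6807°): 58.9 NM
K2 (lat 33.3059°, lon 20.7772°): 32.3 NM
K3 (lat 33.6503°, lon 21.6767°): 24.8 NM
K0 (lat 33.1272°, lon 21.3381°): 11.0 NM

K1, K2, K3, K0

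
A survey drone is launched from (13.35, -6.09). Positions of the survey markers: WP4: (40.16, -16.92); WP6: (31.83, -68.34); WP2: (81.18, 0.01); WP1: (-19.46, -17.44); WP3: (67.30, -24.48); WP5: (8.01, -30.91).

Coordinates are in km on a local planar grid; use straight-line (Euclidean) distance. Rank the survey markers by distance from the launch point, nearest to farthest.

WP5, WP4, WP1, WP3, WP6, WP2

Distances from the launch point:
WP5 (8.01, -30.91): 25.4 km
WP4 (40.16, -16.92): 28.9 km
WP1 (-19.46, -17.44): 34.7 km
WP3 (67.30, -24.48): 57.0 km
WP6 (31.83, -68.34): 64.9 km
WP2 (81.18, 0.01): 68.1 km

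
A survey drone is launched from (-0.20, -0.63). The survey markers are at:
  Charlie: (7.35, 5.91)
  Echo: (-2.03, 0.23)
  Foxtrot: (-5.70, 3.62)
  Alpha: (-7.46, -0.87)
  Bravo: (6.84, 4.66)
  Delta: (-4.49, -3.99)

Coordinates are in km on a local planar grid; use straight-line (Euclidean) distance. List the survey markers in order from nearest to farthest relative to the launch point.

Echo, Delta, Foxtrot, Alpha, Bravo, Charlie

Distances from the launch point:
Echo (-2.03, 0.23): 2.0 km
Delta (-4.49, -3.99): 5.4 km
Foxtrot (-5.70, 3.62): 7.0 km
Alpha (-7.46, -0.87): 7.3 km
Bravo (6.84, 4.66): 8.8 km
Charlie (7.35, 5.91): 10.0 km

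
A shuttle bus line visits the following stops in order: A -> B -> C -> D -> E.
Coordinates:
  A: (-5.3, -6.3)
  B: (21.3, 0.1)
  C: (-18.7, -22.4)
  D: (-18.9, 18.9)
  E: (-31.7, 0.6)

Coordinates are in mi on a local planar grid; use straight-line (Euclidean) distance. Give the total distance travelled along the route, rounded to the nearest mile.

137 mi

Leg distances:
A→B: 27.4 mi  (cumulative 27.4 mi)
B→C: 45.9 mi  (cumulative 73.3 mi)
C→D: 41.3 mi  (cumulative 114.6 mi)
D→E: 22.3 mi  (cumulative 136.9 mi)
Total route length ≈ 137 mi.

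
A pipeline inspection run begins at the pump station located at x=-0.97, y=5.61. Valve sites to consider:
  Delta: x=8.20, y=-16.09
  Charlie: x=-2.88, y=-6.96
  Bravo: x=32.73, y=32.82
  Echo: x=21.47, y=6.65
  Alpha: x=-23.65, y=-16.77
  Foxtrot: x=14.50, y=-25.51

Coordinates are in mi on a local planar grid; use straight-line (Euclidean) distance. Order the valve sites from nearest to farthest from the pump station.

Charlie, Echo, Delta, Alpha, Foxtrot, Bravo

Distances from the pump station:
Charlie x=-2.88, y=-6.96: 12.7 mi
Echo x=21.47, y=6.65: 22.5 mi
Delta x=8.20, y=-16.09: 23.6 mi
Alpha x=-23.65, y=-16.77: 31.9 mi
Foxtrot x=14.50, y=-25.51: 34.8 mi
Bravo x=32.73, y=32.82: 43.3 mi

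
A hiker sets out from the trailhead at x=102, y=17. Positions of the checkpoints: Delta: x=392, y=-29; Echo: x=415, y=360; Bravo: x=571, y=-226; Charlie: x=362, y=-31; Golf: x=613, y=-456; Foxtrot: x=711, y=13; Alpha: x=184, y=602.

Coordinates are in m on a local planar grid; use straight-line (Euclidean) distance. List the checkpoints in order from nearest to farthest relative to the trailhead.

Distance from the trailhead at x=102, y=17 to each:
Charlie x=362, y=-31: 264.4 m
Delta x=392, y=-29: 293.6 m
Echo x=415, y=360: 464.3 m
Bravo x=571, y=-226: 528.2 m
Alpha x=184, y=602: 590.7 m
Foxtrot x=711, y=13: 609.0 m
Golf x=613, y=-456: 696.3 m

Charlie, Delta, Echo, Bravo, Alpha, Foxtrot, Golf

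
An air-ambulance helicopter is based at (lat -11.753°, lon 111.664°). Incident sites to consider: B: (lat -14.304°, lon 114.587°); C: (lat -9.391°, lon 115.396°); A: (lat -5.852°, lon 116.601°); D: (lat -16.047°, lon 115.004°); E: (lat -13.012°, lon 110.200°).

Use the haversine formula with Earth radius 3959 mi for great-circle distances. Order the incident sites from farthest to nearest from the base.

Distance from the base at (lat -11.753°, lon 111.664°) to each:
A (lat -5.852°, lon 116.601°): 529.0 mi
D (lat -16.047°, lon 115.004°): 371.7 mi
C (lat -9.391°, lon 115.396°): 301.5 mi
B (lat -14.304°, lon 114.587°): 264.2 mi
E (lat -13.012°, lon 110.200°): 131.6 mi

A, D, C, B, E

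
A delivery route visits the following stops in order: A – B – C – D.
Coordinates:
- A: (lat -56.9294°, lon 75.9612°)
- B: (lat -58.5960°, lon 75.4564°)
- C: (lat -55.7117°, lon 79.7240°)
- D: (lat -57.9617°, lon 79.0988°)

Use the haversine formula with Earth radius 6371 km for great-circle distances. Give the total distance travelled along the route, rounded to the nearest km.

Leg distances:
A→B: 187.7 km  (cumulative 187.7 km)
B→C: 411.1 km  (cumulative 598.8 km)
C→D: 253.1 km  (cumulative 851.8 km)
Total route length ≈ 852 km.

852 km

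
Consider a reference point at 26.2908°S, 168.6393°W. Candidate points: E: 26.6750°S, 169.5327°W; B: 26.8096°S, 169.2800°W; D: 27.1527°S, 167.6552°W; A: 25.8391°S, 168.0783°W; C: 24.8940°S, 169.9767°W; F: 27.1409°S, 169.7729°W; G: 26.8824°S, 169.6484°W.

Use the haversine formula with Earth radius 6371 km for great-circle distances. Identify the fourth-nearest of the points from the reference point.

G

Distances from the reference point (26.2908°S, 168.6393°W):
A: 75.3 km
B: 86.0 km
E: 98.6 km
G: 120.0 km
D: 136.9 km
F: 147.0 km
C: 205.2 km
The fourth-nearest is G at 120.0 km.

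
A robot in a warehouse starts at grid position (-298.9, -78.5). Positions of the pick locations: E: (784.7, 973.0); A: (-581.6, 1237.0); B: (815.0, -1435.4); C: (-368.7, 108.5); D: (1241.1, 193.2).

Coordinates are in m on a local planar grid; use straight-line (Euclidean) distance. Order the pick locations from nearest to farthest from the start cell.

C, A, E, D, B

Computing each straight-line distance from (-298.9, -78.5):
C (-368.7, 108.5): 199.6 m
A (-581.6, 1237.0): 1345.5 m
E (784.7, 973.0): 1509.9 m
D (1241.1, 193.2): 1563.8 m
B (815.0, -1435.4): 1755.5 m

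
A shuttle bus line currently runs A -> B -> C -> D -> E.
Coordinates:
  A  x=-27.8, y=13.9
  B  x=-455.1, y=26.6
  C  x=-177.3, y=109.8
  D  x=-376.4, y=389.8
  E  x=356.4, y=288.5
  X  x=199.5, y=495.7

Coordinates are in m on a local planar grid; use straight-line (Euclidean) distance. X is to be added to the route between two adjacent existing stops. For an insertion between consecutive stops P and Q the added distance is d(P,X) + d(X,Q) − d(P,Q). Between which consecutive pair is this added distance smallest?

Added distance for inserting X between each consecutive pair:
A–B: 910.6 m
B–C: 1054.7 m
C–D: 781.3 m
D–E: 105.7 m
Smallest added distance is 105.7 m, inserting between D and E.

between D and E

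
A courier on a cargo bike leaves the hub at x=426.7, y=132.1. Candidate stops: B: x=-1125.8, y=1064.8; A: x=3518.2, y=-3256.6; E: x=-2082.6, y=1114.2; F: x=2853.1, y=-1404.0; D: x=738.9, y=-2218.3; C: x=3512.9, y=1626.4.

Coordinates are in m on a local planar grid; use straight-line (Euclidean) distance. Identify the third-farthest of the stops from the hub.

F

Distance to each, sorted:
A: 4587.0 m
C: 3428.9 m
F: 2871.8 m
E: 2694.6 m
D: 2371.0 m
B: 1811.1 m
The third-farthest is F at 2871.8 m.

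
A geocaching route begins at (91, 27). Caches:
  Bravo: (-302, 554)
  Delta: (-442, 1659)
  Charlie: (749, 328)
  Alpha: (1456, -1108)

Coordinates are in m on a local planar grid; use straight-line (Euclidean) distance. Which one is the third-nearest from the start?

Delta

Distance to each, sorted:
Bravo: 657.4 m
Charlie: 723.6 m
Delta: 1716.8 m
Alpha: 1775.2 m
The third-nearest is Delta at 1716.8 m.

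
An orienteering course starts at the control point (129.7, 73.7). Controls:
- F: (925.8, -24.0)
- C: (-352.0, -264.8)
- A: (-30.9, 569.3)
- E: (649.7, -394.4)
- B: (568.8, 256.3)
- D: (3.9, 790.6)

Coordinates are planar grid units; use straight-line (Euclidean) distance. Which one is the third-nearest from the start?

C

Distance to each, sorted:
B: 475.6
A: 521.0
C: 588.7
E: 699.7
D: 727.9
F: 802.1
The third-nearest is C at 588.7.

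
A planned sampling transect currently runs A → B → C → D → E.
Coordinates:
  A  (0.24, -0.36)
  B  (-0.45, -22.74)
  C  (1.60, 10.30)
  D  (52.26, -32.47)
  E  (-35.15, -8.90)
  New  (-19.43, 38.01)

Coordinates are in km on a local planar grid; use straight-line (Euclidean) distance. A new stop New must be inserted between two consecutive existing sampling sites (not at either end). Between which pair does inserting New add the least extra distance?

Added distance for inserting New between each consecutive pair:
A–B: 84.4 km
B–C: 65.3 km
C–D: 69.0 km
D–E: 59.5 km
Smallest added distance is 59.5 km, inserting between D and E.

between D and E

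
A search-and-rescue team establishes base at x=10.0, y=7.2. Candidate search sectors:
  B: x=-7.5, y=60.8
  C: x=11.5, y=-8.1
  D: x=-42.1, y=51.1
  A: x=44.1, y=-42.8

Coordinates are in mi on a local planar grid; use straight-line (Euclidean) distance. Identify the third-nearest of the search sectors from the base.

A

Distances from the base (x=10.0, y=7.2):
C: 15.4 mi
B: 56.4 mi
A: 60.5 mi
D: 68.1 mi
The third-nearest is A at 60.5 mi.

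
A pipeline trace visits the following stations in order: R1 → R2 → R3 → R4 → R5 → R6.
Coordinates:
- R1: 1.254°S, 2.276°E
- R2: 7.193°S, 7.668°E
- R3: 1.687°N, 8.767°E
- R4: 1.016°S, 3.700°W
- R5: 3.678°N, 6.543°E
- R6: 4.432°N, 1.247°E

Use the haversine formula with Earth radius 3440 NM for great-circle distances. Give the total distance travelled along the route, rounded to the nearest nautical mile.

Leg distances:
R1→R2: 480.9 NM  (cumulative 480.9 NM)
R2→R3: 537.2 NM  (cumulative 1018.1 NM)
R3→R4: 765.8 NM  (cumulative 1783.9 NM)
R4→R5: 676.2 NM  (cumulative 2460.1 NM)
R5→R6: 320.4 NM  (cumulative 2780.5 NM)
Total route length ≈ 2780 NM.

2780 NM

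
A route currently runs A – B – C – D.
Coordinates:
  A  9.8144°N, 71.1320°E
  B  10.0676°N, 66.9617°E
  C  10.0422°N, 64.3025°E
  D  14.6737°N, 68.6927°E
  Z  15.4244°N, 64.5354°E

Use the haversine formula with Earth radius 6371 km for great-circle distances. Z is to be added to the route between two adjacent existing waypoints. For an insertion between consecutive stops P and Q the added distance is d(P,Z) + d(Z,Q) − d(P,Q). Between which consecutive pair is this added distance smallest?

between C and D

Added distance for inserting Z between each consecutive pair:
A–B: 1142.7 km
B–C: 959.0 km
C–D: 351.4 km
Smallest added distance is 351.4 km, inserting between C and D.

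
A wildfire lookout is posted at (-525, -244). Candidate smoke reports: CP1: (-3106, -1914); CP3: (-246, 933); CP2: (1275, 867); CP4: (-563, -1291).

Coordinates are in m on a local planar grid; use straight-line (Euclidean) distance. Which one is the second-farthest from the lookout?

Distance to each, sorted:
CP1: 3074.2 m
CP2: 2115.3 m
CP3: 1209.6 m
CP4: 1047.7 m
The second-farthest is CP2 at 2115.3 m.

CP2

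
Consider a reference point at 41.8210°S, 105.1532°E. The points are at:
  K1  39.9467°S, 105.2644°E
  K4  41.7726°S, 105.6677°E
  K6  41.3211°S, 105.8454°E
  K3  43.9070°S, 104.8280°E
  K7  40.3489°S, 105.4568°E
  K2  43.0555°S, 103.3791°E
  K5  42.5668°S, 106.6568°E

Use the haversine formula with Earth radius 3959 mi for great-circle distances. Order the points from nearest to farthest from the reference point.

K4, K6, K5, K7, K2, K1, K3

Computing each great-circle distance from 41.8210°S, 105.1532°E:
K4 41.7726°S, 105.6677°E: 26.7 mi
K6 41.3211°S, 105.8454°E: 49.7 mi
K5 42.5668°S, 106.6568°E: 92.6 mi
K7 40.3489°S, 105.4568°E: 102.9 mi
K2 43.0555°S, 103.3791°E: 124.3 mi
K1 39.9467°S, 105.2644°E: 129.6 mi
K3 43.9070°S, 104.8280°E: 145.1 mi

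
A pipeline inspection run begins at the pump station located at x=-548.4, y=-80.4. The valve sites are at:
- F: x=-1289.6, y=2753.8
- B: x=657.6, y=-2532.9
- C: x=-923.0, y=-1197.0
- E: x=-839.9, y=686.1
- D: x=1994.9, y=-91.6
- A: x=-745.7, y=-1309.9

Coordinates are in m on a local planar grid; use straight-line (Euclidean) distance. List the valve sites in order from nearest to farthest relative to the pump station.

E, C, A, D, B, F

Distances from the pump station:
E x=-839.9, y=686.1: 820.1 m
C x=-923.0, y=-1197.0: 1177.8 m
A x=-745.7, y=-1309.9: 1245.2 m
D x=1994.9, y=-91.6: 2543.3 m
B x=657.6, y=-2532.9: 2733.0 m
F x=-1289.6, y=2753.8: 2929.5 m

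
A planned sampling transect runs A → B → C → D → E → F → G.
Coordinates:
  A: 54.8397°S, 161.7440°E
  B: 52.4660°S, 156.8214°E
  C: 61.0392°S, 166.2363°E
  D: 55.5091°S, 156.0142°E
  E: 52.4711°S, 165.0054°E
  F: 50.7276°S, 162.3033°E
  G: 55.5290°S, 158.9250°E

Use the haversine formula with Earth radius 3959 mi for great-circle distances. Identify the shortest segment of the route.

Leg distances:
A→B: 259.8 mi
B→C: 690.0 mi
C→D: 531.7 mi
D→E: 420.8 mi
E→F: 167.2 mi
F→G: 360.0 mi
The shortest leg is E–F at 167.2 mi.

E–F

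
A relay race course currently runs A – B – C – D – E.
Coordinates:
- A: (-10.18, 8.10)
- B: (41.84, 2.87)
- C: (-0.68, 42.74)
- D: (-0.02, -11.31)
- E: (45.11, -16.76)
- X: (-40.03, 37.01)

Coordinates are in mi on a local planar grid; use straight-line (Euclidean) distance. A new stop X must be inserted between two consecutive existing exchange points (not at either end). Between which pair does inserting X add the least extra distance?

between C and D

Added distance for inserting X between each consecutive pair:
A–B: 78.0 mi
B–C: 70.2 mi
C–D: 48.4 mi
D–E: 118.0 mi
Smallest added distance is 48.4 mi, inserting between C and D.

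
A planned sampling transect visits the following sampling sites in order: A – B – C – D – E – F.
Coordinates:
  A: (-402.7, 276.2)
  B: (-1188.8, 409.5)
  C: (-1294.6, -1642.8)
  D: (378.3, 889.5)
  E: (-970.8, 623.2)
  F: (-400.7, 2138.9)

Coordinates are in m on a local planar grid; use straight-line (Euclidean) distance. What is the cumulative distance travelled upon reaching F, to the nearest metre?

Leg distances:
A→B: 797.3 m  (cumulative 797.3 m)
B→C: 2055.0 m  (cumulative 2852.3 m)
C→D: 3035.0 m  (cumulative 5887.3 m)
D→E: 1375.1 m  (cumulative 7262.5 m)
E→F: 1619.4 m  (cumulative 8881.8 m)
Cumulative distance at F ≈ 8882 m.

8882 m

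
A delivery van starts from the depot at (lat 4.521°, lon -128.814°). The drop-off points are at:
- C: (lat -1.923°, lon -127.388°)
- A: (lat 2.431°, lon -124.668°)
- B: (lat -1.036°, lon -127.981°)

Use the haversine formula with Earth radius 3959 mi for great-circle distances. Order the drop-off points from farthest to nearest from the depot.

C, B, A

Distances from the depot:
C (lat -1.923°, lon -127.388°): 456.0 mi
B (lat -1.036°, lon -127.981°): 388.3 mi
A (lat 2.431°, lon -124.668°): 320.3 mi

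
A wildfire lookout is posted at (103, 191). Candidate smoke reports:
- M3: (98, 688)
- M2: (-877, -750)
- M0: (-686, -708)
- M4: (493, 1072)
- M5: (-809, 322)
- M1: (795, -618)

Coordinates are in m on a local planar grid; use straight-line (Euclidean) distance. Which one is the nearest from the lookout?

M3

Distances from the lookout ((103, 191)):
M3: 497.0 m
M5: 921.4 m
M4: 963.5 m
M1: 1064.6 m
M0: 1196.1 m
M2: 1358.6 m
The nearest is M3 at 497.0 m.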